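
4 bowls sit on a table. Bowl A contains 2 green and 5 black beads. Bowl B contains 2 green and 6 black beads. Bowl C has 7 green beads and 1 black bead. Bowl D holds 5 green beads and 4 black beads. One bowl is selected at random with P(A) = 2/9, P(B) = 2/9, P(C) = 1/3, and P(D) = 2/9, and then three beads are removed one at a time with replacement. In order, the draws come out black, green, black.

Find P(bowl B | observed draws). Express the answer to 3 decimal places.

0.338

For each hypothesis, P(data | H) works out to: P(data | bowl A) = (5/7)(2/7)(5/7) = 0.14577; P(data | bowl B) = (6/8)(2/8)(6/8) = 0.14062; P(data | bowl C) = (1/8)(7/8)(1/8) = 0.013672; P(data | bowl D) = (4/9)(5/9)(4/9) = 0.10974.
Multiplying each by its prior: 2/9 · 0.14577 = 0.032394, 2/9 · 0.14062 = 0.03125, 1/3 · 0.013672 = 0.0045573, 2/9 · 0.10974 = 0.024387; summing to 0.092588.
Hence P(bowl B | data) = (0.03125) / (0.092588) = 0.33752.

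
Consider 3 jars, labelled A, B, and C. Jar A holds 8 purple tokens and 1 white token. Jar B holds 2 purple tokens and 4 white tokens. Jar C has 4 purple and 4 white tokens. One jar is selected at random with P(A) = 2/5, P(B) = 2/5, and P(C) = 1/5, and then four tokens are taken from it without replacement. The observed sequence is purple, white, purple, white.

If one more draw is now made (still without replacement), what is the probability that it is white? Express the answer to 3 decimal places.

The likelihood of the observed sequence under each hypothesis: P(data | jar A) = (8/9)(1/8)(7/7)(0/6) = 0; P(data | jar B) = (2/6)(4/5)(1/4)(3/3) = 1/15; P(data | jar C) = (4/8)(4/7)(3/6)(3/5) = 3/35.
Weighting by the prior gives 2/5 · 0 = 0, 2/5 · 1/15 = 2/75, 1/5 · 3/35 = 3/175; these sum to 23/525.
Dividing through by the total gives posterior P(jar A | data) = 0, P(jar B | data) = 14/23, P(jar C | data) = 9/23.
So P(white next | data) = Σ P(white next | H) P(H | data) = (1)(14/23) + (1/2)(9/23) = 37/46.

0.804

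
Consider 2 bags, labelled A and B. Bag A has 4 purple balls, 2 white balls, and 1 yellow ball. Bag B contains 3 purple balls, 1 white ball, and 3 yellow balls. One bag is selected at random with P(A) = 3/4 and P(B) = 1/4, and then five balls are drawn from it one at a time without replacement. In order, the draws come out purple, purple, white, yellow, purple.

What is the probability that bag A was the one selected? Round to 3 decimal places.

0.889

Under each hypothesis, the probability of the observed sequence is: P(data | bag A) = (4/7)(3/6)(2/5)(1/4)(2/3) = 2/105; P(data | bag B) = (3/7)(2/6)(1/5)(3/4)(1/3) = 1/140.
Multiplying each by its prior: 3/4 · 2/105 = 1/70, 1/4 · 1/140 = 1/560; summing to 9/560.
Hence P(bag A | data) = (1/70) / (9/560) = 8/9.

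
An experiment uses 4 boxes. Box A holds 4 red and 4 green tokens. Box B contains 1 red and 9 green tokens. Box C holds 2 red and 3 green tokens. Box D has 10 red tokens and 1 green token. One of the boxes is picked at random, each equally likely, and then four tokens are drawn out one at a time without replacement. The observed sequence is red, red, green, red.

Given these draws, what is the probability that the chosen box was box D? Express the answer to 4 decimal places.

Under each hypothesis, the probability of the observed sequence is: P(data | box A) = (4/8)(3/7)(4/6)(2/5) = 0.057143; P(data | box B) = (1/10)(0/9) = 0; P(data | box C) = (2/5)(1/4)(3/3)(0/2) = 0; P(data | box D) = (10/11)(9/10)(1/9)(8/8) = 0.090909.
Weighting by the prior gives 1/4 · 0.057143 = 0.014286, 1/4 · 0 = 0, 1/4 · 0 = 0, 1/4 · 0.090909 = 0.022727; summing to 0.037013.
Hence P(box D | data) = (0.022727) / (0.037013) = 0.61404.

0.6140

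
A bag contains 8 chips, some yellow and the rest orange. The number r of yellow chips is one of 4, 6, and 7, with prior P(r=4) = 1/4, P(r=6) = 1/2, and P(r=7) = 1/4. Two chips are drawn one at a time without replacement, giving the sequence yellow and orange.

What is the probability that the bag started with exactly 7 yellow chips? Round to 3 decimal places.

Under each hypothesis, the probability of the observed sequence is: P(data | r = 4) = (4/8)(4/7) = 2/7; P(data | r = 6) = (6/8)(2/7) = 3/14; P(data | r = 7) = (7/8)(1/7) = 1/8.
Multiplying each by its prior: 1/4 · 2/7 = 1/14, 1/2 · 3/14 = 3/28, 1/4 · 1/8 = 1/32; with total 47/224.
By Bayes' rule, P(r = 7 | data) = (1/32) / (47/224) = 7/47.

0.149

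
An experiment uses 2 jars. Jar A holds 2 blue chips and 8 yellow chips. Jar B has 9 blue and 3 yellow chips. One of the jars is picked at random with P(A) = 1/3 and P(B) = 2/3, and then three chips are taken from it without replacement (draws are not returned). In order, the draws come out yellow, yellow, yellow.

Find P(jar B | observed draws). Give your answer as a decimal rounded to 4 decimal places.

Under each hypothesis, the probability of the observed sequence is: P(data | jar A) = (8/10)(7/9)(6/8) = 7/15; P(data | jar B) = (3/12)(2/11)(1/10) = 1/220.
Multiplying each by its prior: 1/3 · 7/15 = 7/45, 2/3 · 1/220 = 1/330; summing to 157/990.
Hence P(jar B | data) = (1/330) / (157/990) = 3/157.

0.0191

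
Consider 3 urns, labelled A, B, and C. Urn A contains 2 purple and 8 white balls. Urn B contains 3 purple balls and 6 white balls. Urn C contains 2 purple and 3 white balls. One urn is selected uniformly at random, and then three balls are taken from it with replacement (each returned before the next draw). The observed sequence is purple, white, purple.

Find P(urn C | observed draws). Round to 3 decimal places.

0.475

For each hypothesis, P(data | H) works out to: P(data | urn A) = (2/10)(8/10)(2/10) = 0.032; P(data | urn B) = (3/9)(6/9)(3/9) = 0.074074; P(data | urn C) = (2/5)(3/5)(2/5) = 0.096.
The prior-weighted likelihoods are 1/3 · 0.032 = 0.010667, 1/3 · 0.074074 = 0.024691, 1/3 · 0.096 = 0.032; these sum to 0.067358.
Hence P(urn C | data) = (0.032) / (0.067358) = 0.47507.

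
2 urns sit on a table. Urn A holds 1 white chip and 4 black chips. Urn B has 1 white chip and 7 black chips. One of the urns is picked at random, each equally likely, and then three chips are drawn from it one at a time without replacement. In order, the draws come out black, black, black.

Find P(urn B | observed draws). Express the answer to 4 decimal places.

Under each hypothesis, the probability of the observed sequence is: P(data | urn A) = (4/5)(3/4)(2/3) = 2/5; P(data | urn B) = (7/8)(6/7)(5/6) = 5/8.
Multiplying each by its prior: 1/2 · 2/5 = 1/5, 1/2 · 5/8 = 5/16; with total 41/80.
So P(urn B | data) = (5/16) / (41/80) = 25/41.

0.6098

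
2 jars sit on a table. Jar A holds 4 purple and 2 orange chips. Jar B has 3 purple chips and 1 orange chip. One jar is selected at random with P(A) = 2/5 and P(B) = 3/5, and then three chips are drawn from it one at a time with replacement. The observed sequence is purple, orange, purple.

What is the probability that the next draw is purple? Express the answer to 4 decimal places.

Under each hypothesis, the probability of the observed sequence is: P(data | jar A) = (4/6)(2/6)(4/6) = 0.14815; P(data | jar B) = (3/4)(1/4)(3/4) = 0.14062.
The prior-weighted likelihoods are 2/5 · 0.14815 = 0.059259, 3/5 · 0.14062 = 0.084375; these sum to 0.14363.
Dividing through by the total gives posterior P(jar A | data) = 0.41257, P(jar B | data) = 0.58743.
So P(purple next | data) = Σ P(purple next | H) P(H | data) = (2/3)(0.41257) + (3/4)(0.58743) = 0.71562.

0.7156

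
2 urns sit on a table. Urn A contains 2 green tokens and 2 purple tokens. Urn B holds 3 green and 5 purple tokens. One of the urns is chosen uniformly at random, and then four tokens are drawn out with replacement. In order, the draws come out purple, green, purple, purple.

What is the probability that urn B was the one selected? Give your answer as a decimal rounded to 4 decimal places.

0.5943

The likelihood of the observed sequence under each hypothesis: P(data | urn A) = (2/4)(2/4)(2/4)(2/4) = 0.0625; P(data | urn B) = (5/8)(3/8)(5/8)(5/8) = 0.091553.
Multiplying each by its prior: 1/2 · 0.0625 = 0.03125, 1/2 · 0.091553 = 0.045776; these sum to 0.077026.
So P(urn B | data) = (0.045776) / (0.077026) = 0.59429.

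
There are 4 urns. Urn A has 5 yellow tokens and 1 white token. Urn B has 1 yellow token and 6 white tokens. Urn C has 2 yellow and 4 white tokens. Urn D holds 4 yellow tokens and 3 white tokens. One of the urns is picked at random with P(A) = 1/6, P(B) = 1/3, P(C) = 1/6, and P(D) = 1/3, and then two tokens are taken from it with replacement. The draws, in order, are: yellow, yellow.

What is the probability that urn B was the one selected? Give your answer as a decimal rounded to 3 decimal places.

0.027

Under each hypothesis, the probability of the observed sequence is: P(data | urn A) = (5/6)(5/6) = 0.69444; P(data | urn B) = (1/7)(1/7) = 0.020408; P(data | urn C) = (2/6)(2/6) = 0.11111; P(data | urn D) = (4/7)(4/7) = 0.32653.
Multiplying each by its prior: 1/6 · 0.69444 = 0.11574, 1/3 · 0.020408 = 0.0068027, 1/6 · 0.11111 = 0.018519, 1/3 · 0.32653 = 0.10884; these sum to 0.24991.
Hence P(urn B | data) = (0.0068027) / (0.24991) = 0.027221.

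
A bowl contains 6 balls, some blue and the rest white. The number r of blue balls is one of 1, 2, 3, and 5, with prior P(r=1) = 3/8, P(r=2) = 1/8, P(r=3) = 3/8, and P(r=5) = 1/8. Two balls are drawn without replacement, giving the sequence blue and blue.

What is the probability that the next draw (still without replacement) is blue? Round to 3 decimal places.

The likelihood of the observed sequence under each hypothesis: P(data | r = 1) = (1/6)(0/5) = 0; P(data | r = 2) = (2/6)(1/5) = 1/15; P(data | r = 3) = (3/6)(2/5) = 1/5; P(data | r = 5) = (5/6)(4/5) = 2/3.
Multiplying each by its prior: 3/8 · 0 = 0, 1/8 · 1/15 = 1/120, 3/8 · 1/5 = 3/40, 1/8 · 2/3 = 1/12; summing to 1/6.
The posterior is then P(r = 1 | data) = 0, P(r = 2 | data) = 1/20, P(r = 3 | data) = 9/20, P(r = 5 | data) = 1/2.
The predictive probability is P(blue next | data) = (0)(1/20) + (1/4)(9/20) + (3/4)(1/2) = 39/80.

0.488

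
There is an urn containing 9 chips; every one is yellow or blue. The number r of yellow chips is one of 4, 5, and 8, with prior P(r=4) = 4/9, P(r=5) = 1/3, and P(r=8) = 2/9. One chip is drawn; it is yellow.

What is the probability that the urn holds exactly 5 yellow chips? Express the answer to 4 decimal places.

The likelihood of this draw under each hypothesis: P(data | r = 4) = (4/9) = 4/9; P(data | r = 5) = (5/9) = 5/9; P(data | r = 8) = (8/9) = 8/9.
Weighting by the prior gives 4/9 · 4/9 = 16/81, 1/3 · 5/9 = 5/27, 2/9 · 8/9 = 16/81; these sum to 47/81.
By Bayes' rule, P(r = 5 | data) = (5/27) / (47/81) = 15/47.

0.3191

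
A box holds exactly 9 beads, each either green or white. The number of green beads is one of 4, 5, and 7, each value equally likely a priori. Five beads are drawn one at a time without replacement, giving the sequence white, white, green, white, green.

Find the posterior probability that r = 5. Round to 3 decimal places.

0.400

For each hypothesis, P(data | H) works out to: P(data | r = 4) = (5/9)(4/8)(4/7)(3/6)(3/5) = 1/21; P(data | r = 5) = (4/9)(3/8)(5/7)(2/6)(4/5) = 2/63; P(data | r = 7) = (2/9)(1/8)(7/7)(0/6) = 0.
Weighting by the prior gives 1/3 · 1/21 = 1/63, 1/3 · 2/63 = 2/189, 1/3 · 0 = 0; these sum to 5/189.
Therefore the posterior P(r = 5 | data) = (2/189) / (5/189) = 2/5.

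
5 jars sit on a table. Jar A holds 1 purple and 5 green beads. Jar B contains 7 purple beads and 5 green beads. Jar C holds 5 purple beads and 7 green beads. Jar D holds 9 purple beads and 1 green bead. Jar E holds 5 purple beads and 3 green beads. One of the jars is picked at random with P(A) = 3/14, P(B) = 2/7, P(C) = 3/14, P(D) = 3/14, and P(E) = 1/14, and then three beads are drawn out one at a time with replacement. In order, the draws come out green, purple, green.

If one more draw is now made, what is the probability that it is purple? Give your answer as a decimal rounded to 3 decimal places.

0.426

For each hypothesis, P(data | H) works out to: P(data | jar A) = (5/6)(1/6)(5/6) = 0.11574; P(data | jar B) = (5/12)(7/12)(5/12) = 0.10127; P(data | jar C) = (7/12)(5/12)(7/12) = 0.14178; P(data | jar D) = (1/10)(9/10)(1/10) = 0.009; P(data | jar E) = (3/8)(5/8)(3/8) = 0.087891.
Weighting by the prior gives 3/14 · 0.11574 = 0.024802, 2/7 · 0.10127 = 0.028935, 3/14 · 0.14178 = 0.030382, 3/14 · 0.009 = 0.0019286, 1/14 · 0.087891 = 0.0062779; with total 0.092325.
Normalising, the posterior is P(jar A | data) = 0.26863, P(jar B | data) = 0.31341, P(jar C | data) = 0.32908, P(jar D | data) = 0.020889, P(jar E | data) = 0.067998.
Averaging over the posterior, P(purple next | data) = (1/6)(0.26863) + (7/12)(0.31341) + (5/12)(0.32908) + (9/10)(0.020889) + (5/8)(0.067998) = 0.42601.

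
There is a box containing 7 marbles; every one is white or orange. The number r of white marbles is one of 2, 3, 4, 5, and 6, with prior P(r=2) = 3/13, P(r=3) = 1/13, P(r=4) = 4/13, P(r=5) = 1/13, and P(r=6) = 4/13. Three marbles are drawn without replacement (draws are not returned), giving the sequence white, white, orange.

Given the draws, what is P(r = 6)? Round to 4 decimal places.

Under each hypothesis, the probability of the observed sequence is: P(data | r = 2) = (2/7)(1/6)(5/5) = 0.047619; P(data | r = 3) = (3/7)(2/6)(4/5) = 0.11429; P(data | r = 4) = (4/7)(3/6)(3/5) = 0.17143; P(data | r = 5) = (5/7)(4/6)(2/5) = 0.19048; P(data | r = 6) = (6/7)(5/6)(1/5) = 0.14286.
Weighting by the prior gives 3/13 · 0.047619 = 0.010989, 1/13 · 0.11429 = 0.0087912, 4/13 · 0.17143 = 0.052747, 1/13 · 0.19048 = 0.014652, 4/13 · 0.14286 = 0.043956; these sum to 0.13114.
By Bayes' rule, P(r = 6 | data) = (0.043956) / (0.13114) = 0.3352.

0.3352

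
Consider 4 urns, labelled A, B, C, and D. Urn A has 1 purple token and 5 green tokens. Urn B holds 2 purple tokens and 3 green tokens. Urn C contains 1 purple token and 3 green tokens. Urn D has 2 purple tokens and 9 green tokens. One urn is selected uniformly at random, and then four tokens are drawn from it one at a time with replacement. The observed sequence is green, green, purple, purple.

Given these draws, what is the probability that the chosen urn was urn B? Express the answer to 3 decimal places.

0.429

For each hypothesis, P(data | H) works out to: P(data | urn A) = (5/6)(5/6)(1/6)(1/6) = 0.01929; P(data | urn B) = (3/5)(3/5)(2/5)(2/5) = 0.0576; P(data | urn C) = (3/4)(3/4)(1/4)(1/4) = 0.035156; P(data | urn D) = (9/11)(9/11)(2/11)(2/11) = 0.02213.
Multiplying each by its prior: 1/4 · 0.01929 = 0.0048225, 1/4 · 0.0576 = 0.0144, 1/4 · 0.035156 = 0.0087891, 1/4 · 0.02213 = 0.0055324; summing to 0.033544.
Hence P(urn B | data) = (0.0144) / (0.033544) = 0.42929.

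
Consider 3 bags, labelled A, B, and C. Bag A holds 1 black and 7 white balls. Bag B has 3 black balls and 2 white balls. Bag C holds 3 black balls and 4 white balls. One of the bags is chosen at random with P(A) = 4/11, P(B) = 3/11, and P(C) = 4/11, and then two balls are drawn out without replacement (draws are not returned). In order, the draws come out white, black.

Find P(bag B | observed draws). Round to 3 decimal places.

Compute the likelihood of the observed sequence for each case: P(data | bag A) = (7/8)(1/7) = 1/8; P(data | bag B) = (2/5)(3/4) = 3/10; P(data | bag C) = (4/7)(3/6) = 2/7.
Multiplying each by its prior: 4/11 · 1/8 = 1/22, 3/11 · 3/10 = 9/110, 4/11 · 2/7 = 8/77; summing to 89/385.
By Bayes' rule, P(bag B | data) = (9/110) / (89/385) = 63/178.

0.354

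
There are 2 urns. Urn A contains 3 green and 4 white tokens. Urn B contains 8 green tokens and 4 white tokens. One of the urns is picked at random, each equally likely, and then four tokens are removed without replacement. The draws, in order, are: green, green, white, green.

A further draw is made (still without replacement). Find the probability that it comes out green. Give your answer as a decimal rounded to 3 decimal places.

0.499

Under each hypothesis, the probability of the observed sequence is: P(data | urn A) = (3/7)(2/6)(4/5)(1/4) = 0.028571; P(data | urn B) = (8/12)(7/11)(4/10)(6/9) = 0.11313.
The prior-weighted likelihoods are 1/2 · 0.028571 = 0.014286, 1/2 · 0.11313 = 0.056566; these sum to 0.070851.
Dividing through by the total gives posterior P(urn A | data) = 0.20163, P(urn B | data) = 0.79837.
Averaging over the posterior, P(green next | data) = (0)(0.20163) + (5/8)(0.79837) = 0.49898.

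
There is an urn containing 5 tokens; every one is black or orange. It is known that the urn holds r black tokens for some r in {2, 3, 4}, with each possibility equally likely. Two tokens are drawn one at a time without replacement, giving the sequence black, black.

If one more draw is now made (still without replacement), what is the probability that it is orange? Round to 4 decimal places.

0.5000

For each hypothesis, P(data | H) works out to: P(data | r = 2) = (2/5)(1/4) = 1/10; P(data | r = 3) = (3/5)(2/4) = 3/10; P(data | r = 4) = (4/5)(3/4) = 3/5.
Weighting by the prior gives 1/3 · 1/10 = 1/30, 1/3 · 3/10 = 1/10, 1/3 · 3/5 = 1/5; these sum to 1/3.
Dividing through by the total gives posterior P(r = 2 | data) = 1/10, P(r = 3 | data) = 3/10, P(r = 4 | data) = 3/5.
The predictive probability is P(orange next | data) = (1)(1/10) + (2/3)(3/10) + (1/3)(3/5) = 1/2.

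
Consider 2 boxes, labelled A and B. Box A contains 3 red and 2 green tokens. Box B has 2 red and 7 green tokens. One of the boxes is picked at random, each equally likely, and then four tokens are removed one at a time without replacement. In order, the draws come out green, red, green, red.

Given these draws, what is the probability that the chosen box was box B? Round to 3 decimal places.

Under each hypothesis, the probability of the observed sequence is: P(data | box A) = (2/5)(3/4)(1/3)(2/2) = 1/10; P(data | box B) = (7/9)(2/8)(6/7)(1/6) = 1/36.
Weighting by the prior gives 1/2 · 1/10 = 1/20, 1/2 · 1/36 = 1/72; these sum to 23/360.
So P(box B | data) = (1/72) / (23/360) = 5/23.

0.217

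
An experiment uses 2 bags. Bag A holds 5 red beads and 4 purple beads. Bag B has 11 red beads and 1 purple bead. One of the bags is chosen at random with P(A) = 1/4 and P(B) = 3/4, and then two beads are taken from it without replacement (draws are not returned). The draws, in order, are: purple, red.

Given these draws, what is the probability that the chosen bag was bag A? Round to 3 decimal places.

0.526

Compute the likelihood of the observed sequence for each case: P(data | bag A) = (4/9)(5/8) = 5/18; P(data | bag B) = (1/12)(11/11) = 1/12.
The prior-weighted likelihoods are 1/4 · 5/18 = 5/72, 3/4 · 1/12 = 1/16; summing to 19/144.
By Bayes' rule, P(bag A | data) = (5/72) / (19/144) = 10/19.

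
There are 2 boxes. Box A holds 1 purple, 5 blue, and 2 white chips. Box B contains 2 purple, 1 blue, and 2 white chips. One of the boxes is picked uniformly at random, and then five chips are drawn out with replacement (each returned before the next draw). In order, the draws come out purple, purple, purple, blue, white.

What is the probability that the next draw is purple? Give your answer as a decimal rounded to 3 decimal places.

Compute the likelihood of the observed sequence for each case: P(data | box A) = (1/8)(1/8)(1/8)(5/8)(2/8) = 0.00030518; P(data | box B) = (2/5)(2/5)(2/5)(1/5)(2/5) = 0.00512.
The prior-weighted likelihoods are 1/2 · 0.00030518 = 0.00015259, 1/2 · 0.00512 = 0.00256; these sum to 0.0027126.
Dividing through by the total gives posterior P(box A | data) = 0.056252, P(box B | data) = 0.94375.
The predictive probability is P(purple next | data) = (1/8)(0.056252) + (2/5)(0.94375) = 0.38453.

0.385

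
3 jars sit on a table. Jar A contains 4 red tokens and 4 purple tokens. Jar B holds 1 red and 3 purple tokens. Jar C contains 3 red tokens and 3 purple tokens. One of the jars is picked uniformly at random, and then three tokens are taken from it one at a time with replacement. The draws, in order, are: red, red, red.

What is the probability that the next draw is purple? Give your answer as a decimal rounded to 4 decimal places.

For each hypothesis, P(data | H) works out to: P(data | jar A) = (4/8)(4/8)(4/8) = 1/8; P(data | jar B) = (1/4)(1/4)(1/4) = 1/64; P(data | jar C) = (3/6)(3/6)(3/6) = 1/8.
The prior-weighted likelihoods are 1/3 · 1/8 = 1/24, 1/3 · 1/64 = 1/192, 1/3 · 1/8 = 1/24; summing to 17/192.
Dividing through by the total gives posterior P(jar A | data) = 8/17, P(jar B | data) = 1/17, P(jar C | data) = 8/17.
Averaging over the posterior, P(purple next | data) = (1/2)(8/17) + (3/4)(1/17) + (1/2)(8/17) = 35/68.

0.5147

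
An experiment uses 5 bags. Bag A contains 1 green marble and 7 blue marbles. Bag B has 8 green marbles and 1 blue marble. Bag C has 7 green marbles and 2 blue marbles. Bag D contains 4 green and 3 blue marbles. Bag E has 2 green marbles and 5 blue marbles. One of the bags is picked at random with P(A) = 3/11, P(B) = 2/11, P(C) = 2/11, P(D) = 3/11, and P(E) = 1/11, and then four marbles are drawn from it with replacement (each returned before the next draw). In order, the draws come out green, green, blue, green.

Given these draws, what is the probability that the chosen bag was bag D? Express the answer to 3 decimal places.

0.383

The likelihood of the observed sequence under each hypothesis: P(data | bag A) = (1/8)(1/8)(7/8)(1/8) = 0.001709; P(data | bag B) = (8/9)(8/9)(1/9)(8/9) = 0.078037; P(data | bag C) = (7/9)(7/9)(2/9)(7/9) = 0.10456; P(data | bag D) = (4/7)(4/7)(3/7)(4/7) = 0.079967; P(data | bag E) = (2/7)(2/7)(5/7)(2/7) = 0.01666.
Multiplying each by its prior: 3/11 · 0.001709 = 0.00046609, 2/11 · 0.078037 = 0.014189, 2/11 · 0.10456 = 0.01901, 3/11 · 0.079967 = 0.021809, 1/11 · 0.01666 = 0.0015145; with total 0.056989.
By Bayes' rule, P(bag D | data) = (0.021809) / (0.056989) = 0.38269.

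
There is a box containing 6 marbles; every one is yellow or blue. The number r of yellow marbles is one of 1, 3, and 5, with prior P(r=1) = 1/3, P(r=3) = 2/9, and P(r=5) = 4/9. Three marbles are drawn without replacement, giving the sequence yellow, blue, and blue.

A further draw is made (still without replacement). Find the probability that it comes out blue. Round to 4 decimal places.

0.7500

Under each hypothesis, the probability of the observed sequence is: P(data | r = 1) = (1/6)(5/5)(4/4) = 1/6; P(data | r = 3) = (3/6)(3/5)(2/4) = 3/20; P(data | r = 5) = (5/6)(1/5)(0/4) = 0.
Multiplying each by its prior: 1/3 · 1/6 = 1/18, 2/9 · 3/20 = 1/30, 4/9 · 0 = 0; summing to 4/45.
Dividing through by the total gives posterior P(r = 1 | data) = 5/8, P(r = 3 | data) = 3/8, P(r = 5 | data) = 0.
The predictive probability is P(blue next | data) = (1)(5/8) + (1/3)(3/8) = 3/4.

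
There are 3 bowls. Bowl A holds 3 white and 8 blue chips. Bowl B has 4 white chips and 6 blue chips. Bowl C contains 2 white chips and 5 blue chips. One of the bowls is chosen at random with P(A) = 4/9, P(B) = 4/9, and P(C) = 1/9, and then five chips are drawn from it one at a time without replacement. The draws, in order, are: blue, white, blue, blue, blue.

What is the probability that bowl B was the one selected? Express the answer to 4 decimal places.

Under each hypothesis, the probability of the observed sequence is: P(data | bowl A) = (8/11)(3/10)(7/9)(6/8)(5/7) = 1/11; P(data | bowl B) = (6/10)(4/9)(5/8)(4/7)(3/6) = 1/21; P(data | bowl C) = (5/7)(2/6)(4/5)(3/4)(2/3) = 2/21.
Multiplying each by its prior: 4/9 · 1/11 = 4/99, 4/9 · 1/21 = 4/189, 1/9 · 2/21 = 2/189; these sum to 50/693.
Hence P(bowl B | data) = (4/189) / (50/693) = 22/75.

0.2933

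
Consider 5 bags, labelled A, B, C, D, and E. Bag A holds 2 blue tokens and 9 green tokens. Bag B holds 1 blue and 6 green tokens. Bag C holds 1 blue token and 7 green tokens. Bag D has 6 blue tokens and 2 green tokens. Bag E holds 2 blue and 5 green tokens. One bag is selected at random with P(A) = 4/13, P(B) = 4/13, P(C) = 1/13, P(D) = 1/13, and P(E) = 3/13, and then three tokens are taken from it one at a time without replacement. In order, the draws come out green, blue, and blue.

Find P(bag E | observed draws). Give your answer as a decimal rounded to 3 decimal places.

0.362

Compute the likelihood of the observed sequence for each case: P(data | bag A) = (9/11)(2/10)(1/9) = 0.018182; P(data | bag B) = (6/7)(1/6)(0/5) = 0; P(data | bag C) = (7/8)(1/7)(0/6) = 0; P(data | bag D) = (2/8)(6/7)(5/6) = 0.17857; P(data | bag E) = (5/7)(2/6)(1/5) = 0.047619.
Multiplying each by its prior: 4/13 · 0.018182 = 0.0055944, 4/13 · 0 = 0, 1/13 · 0 = 0, 1/13 · 0.17857 = 0.013736, 3/13 · 0.047619 = 0.010989; summing to 0.03032.
By Bayes' rule, P(bag E | data) = (0.010989) / (0.03032) = 0.36244.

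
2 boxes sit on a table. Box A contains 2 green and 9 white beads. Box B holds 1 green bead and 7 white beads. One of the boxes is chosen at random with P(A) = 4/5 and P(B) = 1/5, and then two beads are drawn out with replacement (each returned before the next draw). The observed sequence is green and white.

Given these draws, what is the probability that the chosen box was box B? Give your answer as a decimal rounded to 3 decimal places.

The likelihood of the observed sequence under each hypothesis: P(data | box A) = (2/11)(9/11) = 0.14876; P(data | box B) = (1/8)(7/8) = 0.10938.
The prior-weighted likelihoods are 4/5 · 0.14876 = 0.11901, 1/5 · 0.10938 = 0.021875; these sum to 0.14088.
So P(box B | data) = (0.021875) / (0.14088) = 0.15527.

0.155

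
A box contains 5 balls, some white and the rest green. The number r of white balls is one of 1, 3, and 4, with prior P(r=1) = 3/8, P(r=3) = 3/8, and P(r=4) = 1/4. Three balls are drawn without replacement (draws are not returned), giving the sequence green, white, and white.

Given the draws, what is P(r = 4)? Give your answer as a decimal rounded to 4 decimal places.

0.4000

For each hypothesis, P(data | H) works out to: P(data | r = 1) = (4/5)(1/4)(0/3) = 0; P(data | r = 3) = (2/5)(3/4)(2/3) = 1/5; P(data | r = 4) = (1/5)(4/4)(3/3) = 1/5.
Multiplying each by its prior: 3/8 · 0 = 0, 3/8 · 1/5 = 3/40, 1/4 · 1/5 = 1/20; these sum to 1/8.
Hence P(r = 4 | data) = (1/20) / (1/8) = 2/5.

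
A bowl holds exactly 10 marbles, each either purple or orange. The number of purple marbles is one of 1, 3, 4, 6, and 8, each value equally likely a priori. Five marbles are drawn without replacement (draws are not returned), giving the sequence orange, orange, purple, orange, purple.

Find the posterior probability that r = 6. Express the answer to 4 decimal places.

Under each hypothesis, the probability of the observed sequence is: P(data | r = 1) = (9/10)(8/9)(1/8)(7/7)(0/6) = 0; P(data | r = 3) = (7/10)(6/9)(3/8)(5/7)(2/6) = 1/24; P(data | r = 4) = (6/10)(5/9)(4/8)(4/7)(3/6) = 1/21; P(data | r = 6) = (4/10)(3/9)(6/8)(2/7)(5/6) = 1/42; P(data | r = 8) = (2/10)(1/9)(8/8)(0/7) = 0.
Multiplying each by its prior: 1/5 · 0 = 0, 1/5 · 1/24 = 1/120, 1/5 · 1/21 = 1/105, 1/5 · 1/42 = 1/210, 1/5 · 0 = 0; with total 19/840.
So P(r = 6 | data) = (1/210) / (19/840) = 4/19.

0.2105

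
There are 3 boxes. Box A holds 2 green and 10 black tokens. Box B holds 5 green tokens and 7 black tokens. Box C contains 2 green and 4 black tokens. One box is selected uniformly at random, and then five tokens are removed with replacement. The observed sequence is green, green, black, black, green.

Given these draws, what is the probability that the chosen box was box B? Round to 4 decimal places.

0.5558

For each hypothesis, P(data | H) works out to: P(data | box A) = (2/12)(2/12)(10/12)(10/12)(2/12) = 0.003215; P(data | box B) = (5/12)(5/12)(7/12)(7/12)(5/12) = 0.024615; P(data | box C) = (2/6)(2/6)(4/6)(4/6)(2/6) = 0.016461.
Weighting by the prior gives 1/3 · 0.003215 = 0.0010717, 1/3 · 0.024615 = 0.008205, 1/3 · 0.016461 = 0.005487; these sum to 0.014764.
Hence P(box B | data) = (0.008205) / (0.014764) = 0.55576.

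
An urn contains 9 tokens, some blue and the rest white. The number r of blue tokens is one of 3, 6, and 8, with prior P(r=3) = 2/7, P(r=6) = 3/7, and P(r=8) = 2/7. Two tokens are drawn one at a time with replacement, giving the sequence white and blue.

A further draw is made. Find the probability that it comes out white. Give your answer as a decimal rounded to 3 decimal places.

The likelihood of the observed sequence under each hypothesis: P(data | r = 3) = (6/9)(3/9) = 2/9; P(data | r = 6) = (3/9)(6/9) = 2/9; P(data | r = 8) = (1/9)(8/9) = 8/81.
Multiplying each by its prior: 2/7 · 2/9 = 4/63, 3/7 · 2/9 = 2/21, 2/7 · 8/81 = 16/567; these sum to 106/567.
The posterior is then P(r = 3 | data) = 18/53, P(r = 6 | data) = 27/53, P(r = 8 | data) = 8/53.
So P(white next | data) = Σ P(white next | H) P(H | data) = (2/3)(18/53) + (1/3)(27/53) + (1/9)(8/53) = 197/477.

0.413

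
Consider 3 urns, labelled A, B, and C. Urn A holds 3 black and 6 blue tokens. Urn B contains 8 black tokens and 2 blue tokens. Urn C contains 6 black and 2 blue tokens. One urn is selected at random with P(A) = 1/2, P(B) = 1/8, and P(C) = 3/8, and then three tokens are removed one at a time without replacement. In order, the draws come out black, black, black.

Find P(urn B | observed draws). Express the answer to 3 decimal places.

0.294

The likelihood of the observed sequence under each hypothesis: P(data | urn A) = (3/9)(2/8)(1/7) = 1/84; P(data | urn B) = (8/10)(7/9)(6/8) = 7/15; P(data | urn C) = (6/8)(5/7)(4/6) = 5/14.
Weighting by the prior gives 1/2 · 1/84 = 1/168, 1/8 · 7/15 = 7/120, 3/8 · 5/14 = 15/112; these sum to 111/560.
So P(urn B | data) = (7/120) / (111/560) = 98/333.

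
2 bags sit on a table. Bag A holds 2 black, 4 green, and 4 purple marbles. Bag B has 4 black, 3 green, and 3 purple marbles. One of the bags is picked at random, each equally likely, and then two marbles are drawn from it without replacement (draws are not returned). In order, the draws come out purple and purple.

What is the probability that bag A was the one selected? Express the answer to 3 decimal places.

Compute the likelihood of the observed sequence for each case: P(data | bag A) = (4/10)(3/9) = 2/15; P(data | bag B) = (3/10)(2/9) = 1/15.
Weighting by the prior gives 1/2 · 2/15 = 1/15, 1/2 · 1/15 = 1/30; these sum to 1/10.
Therefore the posterior P(bag A | data) = (1/15) / (1/10) = 2/3.

0.667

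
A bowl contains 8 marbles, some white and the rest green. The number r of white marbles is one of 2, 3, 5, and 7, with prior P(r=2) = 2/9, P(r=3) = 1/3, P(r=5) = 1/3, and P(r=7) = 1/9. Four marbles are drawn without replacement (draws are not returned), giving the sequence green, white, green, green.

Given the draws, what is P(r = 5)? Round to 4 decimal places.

0.0811

For each hypothesis, P(data | H) works out to: P(data | r = 2) = (6/8)(2/7)(5/6)(4/5) = 1/7; P(data | r = 3) = (5/8)(3/7)(4/6)(3/5) = 3/28; P(data | r = 5) = (3/8)(5/7)(2/6)(1/5) = 1/56; P(data | r = 7) = (1/8)(7/7)(0/6) = 0.
The prior-weighted likelihoods are 2/9 · 1/7 = 2/63, 1/3 · 3/28 = 1/28, 1/3 · 1/56 = 1/168, 1/9 · 0 = 0; summing to 37/504.
Therefore the posterior P(r = 5 | data) = (1/168) / (37/504) = 3/37.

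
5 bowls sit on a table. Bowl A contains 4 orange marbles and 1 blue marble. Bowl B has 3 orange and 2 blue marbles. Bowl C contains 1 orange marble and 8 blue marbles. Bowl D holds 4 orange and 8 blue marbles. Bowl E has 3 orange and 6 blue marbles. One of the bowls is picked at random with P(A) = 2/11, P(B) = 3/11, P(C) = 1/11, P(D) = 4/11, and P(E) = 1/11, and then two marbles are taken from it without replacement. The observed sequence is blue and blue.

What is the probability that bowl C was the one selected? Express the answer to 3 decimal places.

For each hypothesis, P(data | H) works out to: P(data | bowl A) = (1/5)(0/4) = 0; P(data | bowl B) = (2/5)(1/4) = 0.1; P(data | bowl C) = (8/9)(7/8) = 0.77778; P(data | bowl D) = (8/12)(7/11) = 0.42424; P(data | bowl E) = (6/9)(5/8) = 0.41667.
Weighting by the prior gives 2/11 · 0 = 0, 3/11 · 0.1 = 0.027273, 1/11 · 0.77778 = 0.070707, 4/11 · 0.42424 = 0.15427, 1/11 · 0.41667 = 0.037879; summing to 0.29013.
By Bayes' rule, P(bowl C | data) = (0.070707) / (0.29013) = 0.24371.

0.244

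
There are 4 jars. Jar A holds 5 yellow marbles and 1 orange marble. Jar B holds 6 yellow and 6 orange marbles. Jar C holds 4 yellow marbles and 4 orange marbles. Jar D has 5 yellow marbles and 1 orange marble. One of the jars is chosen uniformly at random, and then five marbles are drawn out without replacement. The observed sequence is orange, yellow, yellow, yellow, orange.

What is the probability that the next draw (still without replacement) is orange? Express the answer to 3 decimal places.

For each hypothesis, P(data | H) works out to: P(data | jar A) = (1/6)(5/5)(4/4)(3/3)(0/2) = 0; P(data | jar B) = (6/12)(6/11)(5/10)(4/9)(5/8) = 0.037879; P(data | jar C) = (4/8)(4/7)(3/6)(2/5)(3/4) = 0.042857; P(data | jar D) = (1/6)(5/5)(4/4)(3/3)(0/2) = 0.
Weighting by the prior gives 1/4 · 0 = 0, 1/4 · 0.037879 = 0.0094697, 1/4 · 0.042857 = 0.010714, 1/4 · 0 = 0; these sum to 0.020184.
Dividing through by the total gives posterior P(jar A | data) = 0, P(jar B | data) = 0.46917, P(jar C | data) = 0.53083, P(jar D | data) = 0.
Averaging over the posterior, P(orange next | data) = (4/7)(0.46917) + (2/3)(0.53083) = 0.62198.

0.622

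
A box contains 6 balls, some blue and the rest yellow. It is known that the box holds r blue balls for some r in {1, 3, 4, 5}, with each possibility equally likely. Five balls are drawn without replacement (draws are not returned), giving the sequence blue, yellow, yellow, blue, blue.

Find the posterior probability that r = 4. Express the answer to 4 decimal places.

Compute the likelihood of the observed sequence for each case: P(data | r = 1) = (1/6)(5/5)(4/4)(0/3) = 0; P(data | r = 3) = (3/6)(3/5)(2/4)(2/3)(1/2) = 1/20; P(data | r = 4) = (4/6)(2/5)(1/4)(3/3)(2/2) = 1/15; P(data | r = 5) = (5/6)(1/5)(0/4) = 0.
Weighting by the prior gives 1/4 · 0 = 0, 1/4 · 1/20 = 1/80, 1/4 · 1/15 = 1/60, 1/4 · 0 = 0; with total 7/240.
Hence P(r = 4 | data) = (1/60) / (7/240) = 4/7.

0.5714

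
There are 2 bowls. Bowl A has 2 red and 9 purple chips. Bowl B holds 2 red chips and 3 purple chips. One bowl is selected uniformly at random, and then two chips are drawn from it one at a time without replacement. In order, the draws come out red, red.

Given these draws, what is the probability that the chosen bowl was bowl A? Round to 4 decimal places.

For each hypothesis, P(data | H) works out to: P(data | bowl A) = (2/11)(1/10) = 1/55; P(data | bowl B) = (2/5)(1/4) = 1/10.
Multiplying each by its prior: 1/2 · 1/55 = 1/110, 1/2 · 1/10 = 1/20; summing to 13/220.
Hence P(bowl A | data) = (1/110) / (13/220) = 2/13.

0.1538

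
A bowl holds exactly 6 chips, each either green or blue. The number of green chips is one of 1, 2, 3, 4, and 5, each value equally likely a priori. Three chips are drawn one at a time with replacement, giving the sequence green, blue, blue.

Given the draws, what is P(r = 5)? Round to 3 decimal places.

For each hypothesis, P(data | H) works out to: P(data | r = 1) = (1/6)(5/6)(5/6) = 25/216; P(data | r = 2) = (2/6)(4/6)(4/6) = 4/27; P(data | r = 3) = (3/6)(3/6)(3/6) = 1/8; P(data | r = 4) = (4/6)(2/6)(2/6) = 2/27; P(data | r = 5) = (5/6)(1/6)(1/6) = 5/216.
Multiplying each by its prior: 1/5 · 25/216 = 5/216, 1/5 · 4/27 = 4/135, 1/5 · 1/8 = 1/40, 1/5 · 2/27 = 2/135, 1/5 · 5/216 = 1/216; summing to 7/72.
Therefore the posterior P(r = 5 | data) = (1/216) / (7/72) = 1/21.

0.048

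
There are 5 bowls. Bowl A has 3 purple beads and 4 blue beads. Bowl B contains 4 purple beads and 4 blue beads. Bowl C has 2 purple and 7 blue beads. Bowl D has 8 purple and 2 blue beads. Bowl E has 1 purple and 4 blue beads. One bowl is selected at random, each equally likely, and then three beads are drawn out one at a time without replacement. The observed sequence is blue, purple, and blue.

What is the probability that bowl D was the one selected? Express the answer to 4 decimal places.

The likelihood of the observed sequence under each hypothesis: P(data | bowl A) = (4/7)(3/6)(3/5) = 0.17143; P(data | bowl B) = (4/8)(4/7)(3/6) = 0.14286; P(data | bowl C) = (7/9)(2/8)(6/7) = 0.16667; P(data | bowl D) = (2/10)(8/9)(1/8) = 0.022222; P(data | bowl E) = (4/5)(1/4)(3/3) = 0.2.
Weighting by the prior gives 1/5 · 0.17143 = 0.034286, 1/5 · 0.14286 = 0.028571, 1/5 · 0.16667 = 0.033333, 1/5 · 0.022222 = 0.0044444, 1/5 · 0.2 = 0.04; these sum to 0.14063.
Therefore the posterior P(bowl D | data) = (0.0044444) / (0.14063) = 0.031603.

0.0316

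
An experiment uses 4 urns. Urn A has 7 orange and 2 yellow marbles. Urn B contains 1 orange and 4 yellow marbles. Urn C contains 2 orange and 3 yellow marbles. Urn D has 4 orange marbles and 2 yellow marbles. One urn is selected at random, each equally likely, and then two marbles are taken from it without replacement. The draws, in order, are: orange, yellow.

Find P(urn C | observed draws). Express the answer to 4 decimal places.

0.3121

Under each hypothesis, the probability of the observed sequence is: P(data | urn A) = (7/9)(2/8) = 7/36; P(data | urn B) = (1/5)(4/4) = 1/5; P(data | urn C) = (2/5)(3/4) = 3/10; P(data | urn D) = (4/6)(2/5) = 4/15.
The prior-weighted likelihoods are 1/4 · 7/36 = 7/144, 1/4 · 1/5 = 1/20, 1/4 · 3/10 = 3/40, 1/4 · 4/15 = 1/15; these sum to 173/720.
So P(urn C | data) = (3/40) / (173/720) = 54/173.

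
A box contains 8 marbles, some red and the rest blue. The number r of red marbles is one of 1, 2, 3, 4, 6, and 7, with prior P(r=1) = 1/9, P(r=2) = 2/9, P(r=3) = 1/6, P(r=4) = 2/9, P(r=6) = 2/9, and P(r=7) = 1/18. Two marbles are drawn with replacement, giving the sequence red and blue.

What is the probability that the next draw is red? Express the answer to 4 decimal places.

Under each hypothesis, the probability of the observed sequence is: P(data | r = 1) = (1/8)(7/8) = 0.10938; P(data | r = 2) = (2/8)(6/8) = 0.1875; P(data | r = 3) = (3/8)(5/8) = 0.23438; P(data | r = 4) = (4/8)(4/8) = 0.25; P(data | r = 6) = (6/8)(2/8) = 0.1875; P(data | r = 7) = (7/8)(1/8) = 0.10938.
Weighting by the prior gives 1/9 · 0.10938 = 0.012153, 2/9 · 0.1875 = 0.041667, 1/6 · 0.23438 = 0.039062, 2/9 · 0.25 = 0.055556, 2/9 · 0.1875 = 0.041667, 1/18 · 0.10938 = 0.0060764; with total 0.19618.
Dividing through by the total gives posterior P(r = 1 | data) = 0.061947, P(r = 2 | data) = 0.21239, P(r = 3 | data) = 0.19912, P(r = 4 | data) = 0.28319, P(r = 6 | data) = 0.21239, P(r = 7 | data) = 0.030973.
The predictive probability is P(red next | data) = (1/8)(0.061947) + (1/4)(0.21239) + (3/8)(0.19912) + (1/2)(0.28319) + (3/4)(0.21239) + (7/8)(0.030973) = 0.4635.

0.4635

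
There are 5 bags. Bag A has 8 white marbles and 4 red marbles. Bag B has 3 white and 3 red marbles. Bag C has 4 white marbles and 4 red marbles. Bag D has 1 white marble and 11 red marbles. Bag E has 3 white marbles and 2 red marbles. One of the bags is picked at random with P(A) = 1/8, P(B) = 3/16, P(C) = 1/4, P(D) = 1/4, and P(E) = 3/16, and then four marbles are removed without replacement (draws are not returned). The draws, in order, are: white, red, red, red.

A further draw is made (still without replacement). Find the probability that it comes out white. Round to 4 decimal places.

The likelihood of the observed sequence under each hypothesis: P(data | bag A) = (8/12)(4/11)(3/10)(2/9) = 0.016162; P(data | bag B) = (3/6)(3/5)(2/4)(1/3) = 0.05; P(data | bag C) = (4/8)(4/7)(3/6)(2/5) = 0.057143; P(data | bag D) = (1/12)(11/11)(10/10)(9/9) = 0.083333; P(data | bag E) = (3/5)(2/4)(1/3)(0/2) = 0.
Multiplying each by its prior: 1/8 · 0.016162 = 0.0020202, 3/16 · 0.05 = 0.009375, 1/4 · 0.057143 = 0.014286, 1/4 · 0.083333 = 0.020833, 3/16 · 0 = 0; summing to 0.046514.
The posterior is then P(bag A | data) = 0.043432, P(bag B | data) = 0.20155, P(bag C | data) = 0.30713, P(bag D | data) = 0.44789, P(bag E | data) = 0.
So P(white next | data) = Σ P(white next | H) P(H | data) = (7/8)(0.043432) + (1)(0.20155) + (3/4)(0.30713) + (0)(0.44789) = 0.4699.

0.4699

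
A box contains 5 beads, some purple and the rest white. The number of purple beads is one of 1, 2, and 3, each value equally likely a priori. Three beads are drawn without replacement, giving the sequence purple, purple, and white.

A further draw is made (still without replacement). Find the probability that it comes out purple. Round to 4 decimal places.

0.3333

For each hypothesis, P(data | H) works out to: P(data | r = 1) = (1/5)(0/4) = 0; P(data | r = 2) = (2/5)(1/4)(3/3) = 1/10; P(data | r = 3) = (3/5)(2/4)(2/3) = 1/5.
Multiplying each by its prior: 1/3 · 0 = 0, 1/3 · 1/10 = 1/30, 1/3 · 1/5 = 1/15; these sum to 1/10.
Dividing through by the total gives posterior P(r = 1 | data) = 0, P(r = 2 | data) = 1/3, P(r = 3 | data) = 2/3.
Averaging over the posterior, P(purple next | data) = (0)(1/3) + (1/2)(2/3) = 1/3.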